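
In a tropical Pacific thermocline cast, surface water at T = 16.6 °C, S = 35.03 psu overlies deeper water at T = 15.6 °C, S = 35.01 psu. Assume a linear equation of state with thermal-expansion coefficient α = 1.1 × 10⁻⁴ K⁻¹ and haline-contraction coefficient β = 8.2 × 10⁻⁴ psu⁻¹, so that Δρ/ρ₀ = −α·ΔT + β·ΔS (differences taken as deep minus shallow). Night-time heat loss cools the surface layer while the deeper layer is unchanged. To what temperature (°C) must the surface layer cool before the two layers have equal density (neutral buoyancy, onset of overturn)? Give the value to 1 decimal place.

15.7 °C

Neutral buoyancy requires Δρ = 0, i.e. −α(T_deep − T_surf′) + β(S_deep − S_surf) = 0.
T_surf′ = T_deep − (β/α)·ΔS = 15.6 − (8.2 × 10⁻⁴/1.1 × 10⁻⁴)·(-0.02) = 15.749 °C.
Cooling required: 16.6 − (15.749) = 0.851 °C.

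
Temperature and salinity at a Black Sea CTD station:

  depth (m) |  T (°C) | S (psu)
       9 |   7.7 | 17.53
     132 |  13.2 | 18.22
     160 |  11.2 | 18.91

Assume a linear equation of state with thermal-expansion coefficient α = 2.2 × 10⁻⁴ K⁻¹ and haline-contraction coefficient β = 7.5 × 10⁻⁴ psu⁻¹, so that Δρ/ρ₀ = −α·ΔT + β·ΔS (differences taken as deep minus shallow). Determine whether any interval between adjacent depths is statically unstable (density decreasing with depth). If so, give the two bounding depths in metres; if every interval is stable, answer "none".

9–132 m

Evaluate Δρ/ρ₀ = −αΔT + βΔS across each adjacent pair:
  9–132 m: −αΔT+βΔS = −(2.2 × 10⁻⁴)(+5.5)+(7.5 × 10⁻⁴)(+0.69) = -6.9 × 10⁻⁴ → UNSTABLE
  132–160 m: −αΔT+βΔS = −(2.2 × 10⁻⁴)(-2.0)+(7.5 × 10⁻⁴)(+0.69) = 9.6 × 10⁻⁴ → stable
The 9–132 m interval has Δρ < 0: lighter water underlies denser water.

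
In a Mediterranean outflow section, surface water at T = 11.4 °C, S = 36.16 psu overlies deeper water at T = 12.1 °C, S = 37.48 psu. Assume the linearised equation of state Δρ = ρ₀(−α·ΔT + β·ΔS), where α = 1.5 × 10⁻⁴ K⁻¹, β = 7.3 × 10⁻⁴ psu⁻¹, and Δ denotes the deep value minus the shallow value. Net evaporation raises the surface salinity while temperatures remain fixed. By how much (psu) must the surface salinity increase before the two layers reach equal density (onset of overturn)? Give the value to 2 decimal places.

1.18 psu

Neutral buoyancy requires −α(T_deep − T_surf) + β(S_deep − S_surf′) = 0.
S_surf′ = S_deep − (α/β)·ΔT = 37.48 − (1.5 × 10⁻⁴/7.3 × 10⁻⁴)·(+0.7) = 37.3362 psu.
Increase required: 37.3362 − 36.16 = 1.1762 psu.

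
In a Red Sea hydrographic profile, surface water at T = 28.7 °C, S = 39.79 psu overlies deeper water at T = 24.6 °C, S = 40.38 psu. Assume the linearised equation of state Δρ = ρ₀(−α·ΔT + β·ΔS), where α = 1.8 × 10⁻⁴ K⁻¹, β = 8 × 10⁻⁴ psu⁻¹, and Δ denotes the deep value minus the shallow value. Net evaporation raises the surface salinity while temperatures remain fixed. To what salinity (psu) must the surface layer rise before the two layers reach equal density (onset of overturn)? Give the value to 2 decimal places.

Neutral buoyancy requires −α(T_deep − T_surf) + β(S_deep − S_surf′) = 0.
S_surf′ = S_deep − (α/β)·ΔT = 40.38 − (1.8 × 10⁻⁴/8 × 10⁻⁴)·(-4.1) = 41.3025 psu.
Increase required: 41.3025 − 39.79 = 1.5125 psu.

41.30 psu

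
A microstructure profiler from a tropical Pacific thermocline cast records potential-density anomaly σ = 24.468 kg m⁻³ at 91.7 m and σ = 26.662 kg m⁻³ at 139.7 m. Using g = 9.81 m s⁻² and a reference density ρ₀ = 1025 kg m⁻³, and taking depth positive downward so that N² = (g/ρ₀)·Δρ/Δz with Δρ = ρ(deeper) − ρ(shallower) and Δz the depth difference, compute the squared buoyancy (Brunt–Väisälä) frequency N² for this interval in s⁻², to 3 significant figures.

4.37 × 10⁻⁴ s⁻²

Δρ = 1026.662 − 1024.468 = 2.194 kg m⁻³ over Δz = 139.7 − 91.7 = 48 m.
N² = (9.81/1025) × (2.194/48) = 4.3746 × 10⁻⁴ s⁻² ≈ 4.37 × 10⁻⁴ s⁻².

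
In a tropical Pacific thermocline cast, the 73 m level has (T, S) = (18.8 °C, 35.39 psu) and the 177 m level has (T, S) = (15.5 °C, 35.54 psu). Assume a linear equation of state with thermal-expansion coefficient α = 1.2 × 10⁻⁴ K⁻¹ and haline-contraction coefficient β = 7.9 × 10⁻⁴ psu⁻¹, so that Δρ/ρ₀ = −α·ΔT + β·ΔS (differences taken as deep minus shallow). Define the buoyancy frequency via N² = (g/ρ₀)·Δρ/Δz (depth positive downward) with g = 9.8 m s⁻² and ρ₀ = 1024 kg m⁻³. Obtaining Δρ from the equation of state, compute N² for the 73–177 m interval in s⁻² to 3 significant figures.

ΔT = -3.3 K, ΔS = +0.15 psu (deep − shallow).
Δρ/ρ₀ = −αΔT + βΔS = 3.96 × 10⁻⁴ + 1.185 × 10⁻⁴ = 5.145 × 10⁻⁴, so Δρ ≈ 0.5268 kg m⁻³.
N² = (g/ρ₀)·Δρ/Δz = g·(Δρ/ρ₀)/Δz = 9.8 × 5.145 × 10⁻⁴ / 104 = 4.8482 × 10⁻⁵ s⁻² ≈ 4.85 × 10⁻⁵ s⁻².

4.85 × 10⁻⁵ s⁻²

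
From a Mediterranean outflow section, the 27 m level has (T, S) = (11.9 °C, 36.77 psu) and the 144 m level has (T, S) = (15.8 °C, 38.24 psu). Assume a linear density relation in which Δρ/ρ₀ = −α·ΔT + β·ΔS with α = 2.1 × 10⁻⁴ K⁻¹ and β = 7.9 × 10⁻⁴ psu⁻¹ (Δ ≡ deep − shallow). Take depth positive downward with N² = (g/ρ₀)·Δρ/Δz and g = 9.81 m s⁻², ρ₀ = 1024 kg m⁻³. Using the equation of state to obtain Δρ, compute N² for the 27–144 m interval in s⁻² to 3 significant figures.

2.87 × 10⁻⁵ s⁻²

ΔT = +3.9 K, ΔS = +1.47 psu (deep − shallow).
Δρ/ρ₀ = −αΔT + βΔS = -8.19 × 10⁻⁴ + 1.1613 × 10⁻³ = 3.423 × 10⁻⁴, so Δρ ≈ 0.3505 kg m⁻³.
N² = (g/ρ₀)·Δρ/Δz = g·(Δρ/ρ₀)/Δz = 9.81 × 3.423 × 10⁻⁴ / 117 = 2.8701 × 10⁻⁵ s⁻² ≈ 2.87 × 10⁻⁵ s⁻².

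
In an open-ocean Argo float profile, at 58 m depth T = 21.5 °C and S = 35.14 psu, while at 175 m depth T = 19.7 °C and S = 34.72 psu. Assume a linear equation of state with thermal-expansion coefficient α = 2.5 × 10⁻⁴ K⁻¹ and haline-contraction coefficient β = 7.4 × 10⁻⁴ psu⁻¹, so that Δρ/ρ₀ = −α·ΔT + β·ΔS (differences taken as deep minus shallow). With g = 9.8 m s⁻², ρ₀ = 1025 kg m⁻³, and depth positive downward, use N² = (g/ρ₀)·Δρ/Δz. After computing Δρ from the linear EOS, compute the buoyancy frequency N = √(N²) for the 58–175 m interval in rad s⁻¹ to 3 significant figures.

ΔT = -1.8 K, ΔS = -0.42 psu (deep − shallow).
Δρ/ρ₀ = −αΔT + βΔS = 4.50 × 10⁻⁴ − 3.108 × 10⁻⁴ = 1.392 × 10⁻⁴, so Δρ ≈ 0.1427 kg m⁻³.
N² = (g/ρ₀)·Δρ/Δz = g·(Δρ/ρ₀)/Δz = 9.8 × 1.392 × 10⁻⁴ / 117 = 1.1659 × 10⁻⁵ s⁻².
N = √(1.1659 × 10⁻⁵) = 3.4145 × 10⁻³ rad s⁻¹ ≈ 3.41 × 10⁻³ rad s⁻¹.

3.41 × 10⁻³ rad s⁻¹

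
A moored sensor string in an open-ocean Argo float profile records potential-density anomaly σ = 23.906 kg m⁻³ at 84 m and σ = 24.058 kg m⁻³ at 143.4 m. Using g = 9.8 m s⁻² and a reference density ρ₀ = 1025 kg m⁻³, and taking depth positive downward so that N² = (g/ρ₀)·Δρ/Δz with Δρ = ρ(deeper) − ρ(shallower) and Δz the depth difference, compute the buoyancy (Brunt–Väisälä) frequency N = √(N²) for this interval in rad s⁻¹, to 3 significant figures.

Δρ = 1024.058 − 1023.906 = 0.152 kg m⁻³ over Δz = 143.4 − 84 = 59.4 m.
N² = (9.8/1025) × (0.152/59.4) = 2.4466 × 10⁻⁵ s⁻².
N = √(2.4466 × 10⁻⁵) = 4.9463 × 10⁻³ rad s⁻¹ ≈ 4.95 × 10⁻³ rad s⁻¹.

4.95 × 10⁻³ rad s⁻¹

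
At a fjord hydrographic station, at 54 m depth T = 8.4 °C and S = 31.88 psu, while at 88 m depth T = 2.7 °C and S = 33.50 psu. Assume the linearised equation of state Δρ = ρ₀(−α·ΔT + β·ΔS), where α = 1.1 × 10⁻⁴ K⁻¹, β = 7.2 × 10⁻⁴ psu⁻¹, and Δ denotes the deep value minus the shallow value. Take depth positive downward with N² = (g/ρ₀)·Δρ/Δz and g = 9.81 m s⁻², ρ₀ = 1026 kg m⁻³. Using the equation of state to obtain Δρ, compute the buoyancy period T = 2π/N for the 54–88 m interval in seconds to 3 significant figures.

ΔT = -5.7 K, ΔS = +1.62 psu (deep − shallow).
Δρ/ρ₀ = −αΔT + βΔS = 6.27 × 10⁻⁴ + 1.1664 × 10⁻³ = 1.7934 × 10⁻³, so Δρ ≈ 1.840 kg m⁻³.
N² = (g/ρ₀)·Δρ/Δz = g·(Δρ/ρ₀)/Δz = 9.81 × 1.7934 × 10⁻³ / 34 = 5.1745 × 10⁻⁴ s⁻².
N = √(5.1745 × 10⁻⁴) = 0.022748 rad s⁻¹ → T = 2π/N = 276.21 s ≈ 276 s.

276 s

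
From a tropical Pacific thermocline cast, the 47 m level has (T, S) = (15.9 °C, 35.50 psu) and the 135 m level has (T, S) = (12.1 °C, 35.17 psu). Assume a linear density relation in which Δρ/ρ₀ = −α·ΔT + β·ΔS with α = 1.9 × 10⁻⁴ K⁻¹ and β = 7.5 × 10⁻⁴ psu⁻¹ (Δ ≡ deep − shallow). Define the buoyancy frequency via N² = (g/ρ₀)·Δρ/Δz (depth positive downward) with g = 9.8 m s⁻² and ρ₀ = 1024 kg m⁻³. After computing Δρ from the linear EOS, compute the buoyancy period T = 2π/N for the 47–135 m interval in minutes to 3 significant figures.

ΔT = -3.8 K, ΔS = -0.33 psu (deep − shallow).
Δρ/ρ₀ = −αΔT + βΔS = 7.22 × 10⁻⁴ − 2.475 × 10⁻⁴ = 4.745 × 10⁻⁴, so Δρ ≈ 0.4859 kg m⁻³.
N² = (g/ρ₀)·Δρ/Δz = g·(Δρ/ρ₀)/Δz = 9.8 × 4.745 × 10⁻⁴ / 88 = 5.2842 × 10⁻⁵ s⁻².
N = √(5.2842 × 10⁻⁵) = 7.2693 × 10⁻³ rad s⁻¹ → T = 2π/N = 864.35 s = 14.406 min ≈ 14.4 min.

14.4 min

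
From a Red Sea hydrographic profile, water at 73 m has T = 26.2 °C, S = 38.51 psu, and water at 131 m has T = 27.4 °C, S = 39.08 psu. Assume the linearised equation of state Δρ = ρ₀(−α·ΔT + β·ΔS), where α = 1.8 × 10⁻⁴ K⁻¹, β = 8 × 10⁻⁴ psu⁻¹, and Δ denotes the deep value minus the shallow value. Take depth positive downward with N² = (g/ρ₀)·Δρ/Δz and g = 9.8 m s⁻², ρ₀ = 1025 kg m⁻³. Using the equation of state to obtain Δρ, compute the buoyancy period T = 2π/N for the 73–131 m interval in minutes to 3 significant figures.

ΔT = +1.2 K, ΔS = +0.57 psu (deep − shallow).
Δρ/ρ₀ = −αΔT + βΔS = -2.16 × 10⁻⁴ + 4.56 × 10⁻⁴ = 2.40 × 10⁻⁴, so Δρ ≈ 0.2460 kg m⁻³.
N² = (g/ρ₀)·Δρ/Δz = g·(Δρ/ρ₀)/Δz = 9.8 × 2.40 × 10⁻⁴ / 58 = 4.0552 × 10⁻⁵ s⁻².
N = √(4.0552 × 10⁻⁵) = 6.3680 × 10⁻³ rad s⁻¹ → T = 2π/N = 986.68 s = 16.445 min ≈ 16.4 min.

16.4 min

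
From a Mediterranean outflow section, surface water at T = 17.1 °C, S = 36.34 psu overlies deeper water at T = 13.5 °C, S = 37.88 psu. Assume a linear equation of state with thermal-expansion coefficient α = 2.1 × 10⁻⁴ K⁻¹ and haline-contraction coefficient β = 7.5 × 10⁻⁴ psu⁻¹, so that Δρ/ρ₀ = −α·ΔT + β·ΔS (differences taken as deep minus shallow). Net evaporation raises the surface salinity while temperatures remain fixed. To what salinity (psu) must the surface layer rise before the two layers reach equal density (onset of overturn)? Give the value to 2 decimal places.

38.89 psu

Neutral buoyancy requires −α(T_deep − T_surf) + β(S_deep − S_surf′) = 0.
S_surf′ = S_deep − (α/β)·ΔT = 37.88 − (2.1 × 10⁻⁴/7.5 × 10⁻⁴)·(-3.6) = 38.8880 psu.
Increase required: 38.8880 − 36.34 = 2.5480 psu.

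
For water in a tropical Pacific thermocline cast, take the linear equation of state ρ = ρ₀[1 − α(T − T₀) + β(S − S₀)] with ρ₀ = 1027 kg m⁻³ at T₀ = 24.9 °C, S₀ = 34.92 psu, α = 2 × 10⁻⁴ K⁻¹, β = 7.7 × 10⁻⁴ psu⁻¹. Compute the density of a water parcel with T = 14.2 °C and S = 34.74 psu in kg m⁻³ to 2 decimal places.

T − T₀ = -10.7 K, S − S₀ = -0.18 psu.
Bracket = 1 − α·(-10.7) + β·(-0.18) = 1 + (2.0014 × 10⁻³) = 1.0020014.
ρ = 1027 × 1.0020014 = 1029.06 kg m⁻³.

1029.06 kg m⁻³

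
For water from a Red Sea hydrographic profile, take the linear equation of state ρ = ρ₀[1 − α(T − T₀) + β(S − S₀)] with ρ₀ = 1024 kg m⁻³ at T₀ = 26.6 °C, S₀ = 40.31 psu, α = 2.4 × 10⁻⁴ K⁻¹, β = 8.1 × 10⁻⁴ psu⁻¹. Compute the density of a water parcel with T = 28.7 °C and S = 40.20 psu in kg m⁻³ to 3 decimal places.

1023.393 kg m⁻³

T − T₀ = +2.1 K, S − S₀ = -0.11 psu.
Bracket = 1 − α·(+2.1) + β·(-0.11) = 1 + (-5.931 × 10⁻⁴) = 0.9994069.
ρ = 1024 × 0.9994069 = 1023.393 kg m⁻³.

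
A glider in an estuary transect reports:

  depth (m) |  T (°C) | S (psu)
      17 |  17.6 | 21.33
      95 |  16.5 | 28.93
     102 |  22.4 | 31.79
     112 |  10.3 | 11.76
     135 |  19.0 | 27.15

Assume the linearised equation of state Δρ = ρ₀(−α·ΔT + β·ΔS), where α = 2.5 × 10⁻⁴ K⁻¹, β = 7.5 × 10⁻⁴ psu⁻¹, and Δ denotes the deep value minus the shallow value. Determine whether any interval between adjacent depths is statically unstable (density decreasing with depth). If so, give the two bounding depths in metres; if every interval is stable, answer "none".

Evaluate Δρ/ρ₀ = −αΔT + βΔS across each adjacent pair:
  17–95 m: −αΔT+βΔS = −(2.5 × 10⁻⁴)(-1.1)+(7.5 × 10⁻⁴)(+7.60) = 6.0 × 10⁻³ → stable
  95–102 m: −αΔT+βΔS = −(2.5 × 10⁻⁴)(+5.9)+(7.5 × 10⁻⁴)(+2.86) = 6.7 × 10⁻⁴ → stable
  102–112 m: −αΔT+βΔS = −(2.5 × 10⁻⁴)(-12.1)+(7.5 × 10⁻⁴)(-20.03) = -0.012 → UNSTABLE
  112–135 m: −αΔT+βΔS = −(2.5 × 10⁻⁴)(+8.7)+(7.5 × 10⁻⁴)(+15.39) = 9.4 × 10⁻³ → stable
The 102–112 m interval has Δρ < 0: lighter water underlies denser water.

102–112 m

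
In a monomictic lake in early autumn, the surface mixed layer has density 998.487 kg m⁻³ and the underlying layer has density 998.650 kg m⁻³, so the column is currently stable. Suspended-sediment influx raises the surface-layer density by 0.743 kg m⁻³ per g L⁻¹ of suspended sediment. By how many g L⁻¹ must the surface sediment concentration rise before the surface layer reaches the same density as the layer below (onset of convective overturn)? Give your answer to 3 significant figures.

Density deficit of the surface layer: 998.650 − 998.487 = 0.163 kg m⁻³.
Required change = 0.163 / 0.743 = 0.219 g L⁻¹.

0.219 g L⁻¹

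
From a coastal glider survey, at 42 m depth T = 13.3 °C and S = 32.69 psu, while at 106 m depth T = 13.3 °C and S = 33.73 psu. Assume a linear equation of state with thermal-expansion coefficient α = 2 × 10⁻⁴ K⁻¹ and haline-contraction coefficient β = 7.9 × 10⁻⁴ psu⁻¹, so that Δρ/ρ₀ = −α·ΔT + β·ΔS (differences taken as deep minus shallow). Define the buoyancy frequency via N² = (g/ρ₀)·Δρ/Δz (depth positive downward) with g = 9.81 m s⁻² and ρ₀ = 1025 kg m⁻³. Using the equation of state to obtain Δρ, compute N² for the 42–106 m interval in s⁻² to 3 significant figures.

ΔT = +0.0 K, ΔS = +1.04 psu (deep − shallow).
Δρ/ρ₀ = −αΔT + βΔS = 0 + 8.216 × 10⁻⁴ = 8.216 × 10⁻⁴, so Δρ ≈ 0.8421 kg m⁻³.
N² = (g/ρ₀)·Δρ/Δz = g·(Δρ/ρ₀)/Δz = 9.81 × 8.216 × 10⁻⁴ / 64 = 1.2594 × 10⁻⁴ s⁻² ≈ 1.26 × 10⁻⁴ s⁻².

1.26 × 10⁻⁴ s⁻²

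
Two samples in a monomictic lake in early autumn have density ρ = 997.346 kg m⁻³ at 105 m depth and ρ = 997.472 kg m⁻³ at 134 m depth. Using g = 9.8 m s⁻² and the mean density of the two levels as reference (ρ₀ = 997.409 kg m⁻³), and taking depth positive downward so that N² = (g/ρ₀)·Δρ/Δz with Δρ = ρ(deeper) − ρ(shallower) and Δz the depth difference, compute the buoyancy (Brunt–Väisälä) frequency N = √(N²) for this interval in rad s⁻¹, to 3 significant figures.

Δρ = 997.472 − 997.346 = 0.126 kg m⁻³ over Δz = 134 − 105 = 29 m.
N² = (9.8/997.409) × (0.126/29) = 4.2690 × 10⁻⁵ s⁻².
N = √(4.2690 × 10⁻⁵) = 6.5338 × 10⁻³ rad s⁻¹ ≈ 6.53 × 10⁻³ rad s⁻¹.
A positive N² confirms static stability across the interval.

6.53 × 10⁻³ rad s⁻¹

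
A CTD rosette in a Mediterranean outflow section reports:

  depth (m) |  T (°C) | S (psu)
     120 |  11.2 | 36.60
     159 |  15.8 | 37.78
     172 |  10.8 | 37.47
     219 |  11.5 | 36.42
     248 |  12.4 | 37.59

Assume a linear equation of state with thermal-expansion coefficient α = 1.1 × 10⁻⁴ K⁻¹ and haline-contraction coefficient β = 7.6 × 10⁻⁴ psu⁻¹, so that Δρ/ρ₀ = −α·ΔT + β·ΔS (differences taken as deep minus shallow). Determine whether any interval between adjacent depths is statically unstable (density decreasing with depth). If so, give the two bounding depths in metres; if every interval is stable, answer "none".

Evaluate Δρ/ρ₀ = −αΔT + βΔS across each adjacent pair:
  120–159 m: −αΔT+βΔS = −(1.1 × 10⁻⁴)(+4.6)+(7.6 × 10⁻⁴)(+1.18) = 3.9 × 10⁻⁴ → stable
  159–172 m: −αΔT+βΔS = −(1.1 × 10⁻⁴)(-5.0)+(7.6 × 10⁻⁴)(-0.31) = 3.1 × 10⁻⁴ → stable
  172–219 m: −αΔT+βΔS = −(1.1 × 10⁻⁴)(+0.7)+(7.6 × 10⁻⁴)(-1.05) = -8.8 × 10⁻⁴ → UNSTABLE
  219–248 m: −αΔT+βΔS = −(1.1 × 10⁻⁴)(+0.9)+(7.6 × 10⁻⁴)(+1.17) = 7.9 × 10⁻⁴ → stable
The 172–219 m interval has Δρ < 0: lighter water underlies denser water.

172–219 m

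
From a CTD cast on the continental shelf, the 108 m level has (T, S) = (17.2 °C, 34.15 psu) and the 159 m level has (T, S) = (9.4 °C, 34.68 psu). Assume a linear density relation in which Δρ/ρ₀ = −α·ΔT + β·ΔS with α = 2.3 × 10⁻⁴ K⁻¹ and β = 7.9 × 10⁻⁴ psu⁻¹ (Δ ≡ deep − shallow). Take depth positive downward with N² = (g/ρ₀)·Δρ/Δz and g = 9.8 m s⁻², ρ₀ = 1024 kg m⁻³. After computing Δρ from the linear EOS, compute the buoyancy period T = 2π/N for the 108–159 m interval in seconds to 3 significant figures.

305 s

ΔT = -7.8 K, ΔS = +0.53 psu (deep − shallow).
Δρ/ρ₀ = −αΔT + βΔS = 1.794 × 10⁻³ + 4.187 × 10⁻⁴ = 2.2127 × 10⁻³, so Δρ ≈ 2.266 kg m⁻³.
N² = (g/ρ₀)·Δρ/Δz = g·(Δρ/ρ₀)/Δz = 9.8 × 2.2127 × 10⁻³ / 51 = 4.2519 × 10⁻⁴ s⁻².
N = √(4.2519 × 10⁻⁴) = 0.020620 rad s⁻¹ → T = 2π/N = 304.71 s ≈ 305 s.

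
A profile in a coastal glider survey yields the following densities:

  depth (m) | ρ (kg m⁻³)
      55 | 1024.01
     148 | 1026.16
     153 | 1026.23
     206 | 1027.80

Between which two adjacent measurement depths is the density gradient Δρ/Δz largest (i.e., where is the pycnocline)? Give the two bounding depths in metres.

Compute the density gradient over each adjacent pair:
  55–148 m: Δρ/Δz = 2.15/93 = 0.023 kg m⁻⁴
  148–153 m: Δρ/Δz = 0.07/5 = 0.014 kg m⁻⁴
  153–206 m: Δρ/Δz = 1.57/53 = 0.030 kg m⁻⁴
The largest gradient is in the 153–206 m interval — the pycnocline.

153–206 m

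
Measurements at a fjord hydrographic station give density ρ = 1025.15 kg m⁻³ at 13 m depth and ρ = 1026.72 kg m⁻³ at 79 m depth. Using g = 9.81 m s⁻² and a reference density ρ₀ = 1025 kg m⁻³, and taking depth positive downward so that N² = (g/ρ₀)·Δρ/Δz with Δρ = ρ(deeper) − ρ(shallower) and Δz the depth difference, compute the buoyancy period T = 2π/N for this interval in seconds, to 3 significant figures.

416 s

Δρ = 1026.72 − 1025.15 = 1.57 kg m⁻³ over Δz = 79 − 13 = 66 m.
N² = (9.81/1025) × (1.57/66) = 2.2767 × 10⁻⁴ s⁻².
N = √(2.2767 × 10⁻⁴) = 0.015089 rad s⁻¹, so T = 2π/N = 416.41 s ≈ 416 s.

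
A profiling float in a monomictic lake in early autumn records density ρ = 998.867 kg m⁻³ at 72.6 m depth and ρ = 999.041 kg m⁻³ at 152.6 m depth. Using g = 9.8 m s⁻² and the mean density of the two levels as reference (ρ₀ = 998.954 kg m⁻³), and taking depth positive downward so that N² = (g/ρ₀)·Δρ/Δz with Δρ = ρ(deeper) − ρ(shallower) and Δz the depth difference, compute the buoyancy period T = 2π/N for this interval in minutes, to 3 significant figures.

Δρ = 999.041 − 998.867 = 0.174 kg m⁻³ over Δz = 152.6 − 72.6 = 80 m.
N² = (9.8/998.954) × (0.174/80) = 2.1337 × 10⁻⁵ s⁻².
N = √(2.1337 × 10⁻⁵) = 4.6192 × 10⁻³ rad s⁻¹, so T = 2π/N = 1.3602 × 10³ s = 22.670 min ≈ 22.7 min.
Since Δρ > 0 the layer is stably stratified.

22.7 min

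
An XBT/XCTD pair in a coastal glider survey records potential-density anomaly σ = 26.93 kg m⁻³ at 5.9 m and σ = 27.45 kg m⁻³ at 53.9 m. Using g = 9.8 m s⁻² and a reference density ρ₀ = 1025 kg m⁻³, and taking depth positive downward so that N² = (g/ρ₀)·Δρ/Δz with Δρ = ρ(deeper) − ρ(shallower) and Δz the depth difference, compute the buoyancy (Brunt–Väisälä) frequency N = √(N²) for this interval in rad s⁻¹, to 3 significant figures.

Δρ = 1027.45 − 1026.93 = 0.52 kg m⁻³ over Δz = 53.9 − 5.9 = 48 m.
N² = (9.8/1025) × (0.52/48) = 1.0358 × 10⁻⁴ s⁻².
N = √(1.0358 × 10⁻⁴) = 0.010177 rad s⁻¹ ≈ 0.0102 rad s⁻¹.

0.0102 rad s⁻¹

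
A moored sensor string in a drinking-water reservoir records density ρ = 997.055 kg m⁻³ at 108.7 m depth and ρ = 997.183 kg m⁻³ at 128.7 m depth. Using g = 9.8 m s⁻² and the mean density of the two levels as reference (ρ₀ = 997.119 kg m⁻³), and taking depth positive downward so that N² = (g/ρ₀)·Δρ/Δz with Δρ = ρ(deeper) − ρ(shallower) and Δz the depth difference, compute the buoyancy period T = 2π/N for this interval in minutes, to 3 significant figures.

13.2 min

Δρ = 997.183 − 997.055 = 0.128 kg m⁻³ over Δz = 128.7 − 108.7 = 20 m.
N² = (9.8/997.119) × (0.128/20) = 6.2901 × 10⁻⁵ s⁻².
N = √(6.2901 × 10⁻⁵) = 7.9310 × 10⁻³ rad s⁻¹, so T = 2π/N = 792.23 s = 13.204 min ≈ 13.2 min.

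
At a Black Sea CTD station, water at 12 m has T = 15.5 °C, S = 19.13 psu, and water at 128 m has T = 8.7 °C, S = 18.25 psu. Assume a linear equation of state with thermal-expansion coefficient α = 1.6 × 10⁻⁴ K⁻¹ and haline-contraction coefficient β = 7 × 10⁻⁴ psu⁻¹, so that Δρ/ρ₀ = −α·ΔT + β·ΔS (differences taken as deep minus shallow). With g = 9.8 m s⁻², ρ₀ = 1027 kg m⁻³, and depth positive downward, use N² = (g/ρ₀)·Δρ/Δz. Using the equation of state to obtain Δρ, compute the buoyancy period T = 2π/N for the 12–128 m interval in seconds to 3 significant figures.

ΔT = -6.8 K, ΔS = -0.88 psu (deep − shallow).
Δρ/ρ₀ = −αΔT + βΔS = 1.088 × 10⁻³ − 6.16 × 10⁻⁴ = 4.72 × 10⁻⁴, so Δρ ≈ 0.4847 kg m⁻³.
N² = (g/ρ₀)·Δρ/Δz = g·(Δρ/ρ₀)/Δz = 9.8 × 4.72 × 10⁻⁴ / 116 = 3.9876 × 10⁻⁵ s⁻².
N = √(3.9876 × 10⁻⁵) = 6.3147 × 10⁻³ rad s⁻¹ → T = 2π/N = 995.01 s ≈ 995 s.

995 s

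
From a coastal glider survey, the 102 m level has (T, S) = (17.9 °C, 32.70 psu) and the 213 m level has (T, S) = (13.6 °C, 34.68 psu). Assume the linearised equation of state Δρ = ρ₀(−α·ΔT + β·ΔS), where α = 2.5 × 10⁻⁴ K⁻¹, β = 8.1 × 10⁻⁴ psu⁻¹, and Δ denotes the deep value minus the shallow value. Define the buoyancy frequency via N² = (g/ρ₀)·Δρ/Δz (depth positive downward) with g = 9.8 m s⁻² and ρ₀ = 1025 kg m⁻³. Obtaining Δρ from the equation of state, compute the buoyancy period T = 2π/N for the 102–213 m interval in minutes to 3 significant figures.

ΔT = -4.3 K, ΔS = +1.98 psu (deep − shallow).
Δρ/ρ₀ = −αΔT + βΔS = 1.075 × 10⁻³ + 1.6038 × 10⁻³ = 2.6788 × 10⁻³, so Δρ ≈ 2.746 kg m⁻³.
N² = (g/ρ₀)·Δρ/Δz = g·(Δρ/ρ₀)/Δz = 9.8 × 2.6788 × 10⁻³ / 111 = 2.3651 × 10⁻⁴ s⁻².
N = √(2.3651 × 10⁻⁴) = 0.015379 rad s⁻¹ → T = 2π/N = 408.56 s = 6.8093 min ≈ 6.81 min.

6.81 min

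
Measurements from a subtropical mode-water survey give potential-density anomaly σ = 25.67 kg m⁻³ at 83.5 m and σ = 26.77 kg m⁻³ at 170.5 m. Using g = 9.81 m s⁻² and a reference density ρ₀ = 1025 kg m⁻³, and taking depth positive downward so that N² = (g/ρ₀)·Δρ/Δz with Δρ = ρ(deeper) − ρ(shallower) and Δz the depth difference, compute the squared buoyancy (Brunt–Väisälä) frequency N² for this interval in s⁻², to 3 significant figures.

1.21 × 10⁻⁴ s⁻²

Δρ = 1026.77 − 1025.67 = 1.10 kg m⁻³ over Δz = 170.5 − 83.5 = 87 m.
N² = (9.81/1025) × (1.10/87) = 1.2101 × 10⁻⁴ s⁻² ≈ 1.21 × 10⁻⁴ s⁻².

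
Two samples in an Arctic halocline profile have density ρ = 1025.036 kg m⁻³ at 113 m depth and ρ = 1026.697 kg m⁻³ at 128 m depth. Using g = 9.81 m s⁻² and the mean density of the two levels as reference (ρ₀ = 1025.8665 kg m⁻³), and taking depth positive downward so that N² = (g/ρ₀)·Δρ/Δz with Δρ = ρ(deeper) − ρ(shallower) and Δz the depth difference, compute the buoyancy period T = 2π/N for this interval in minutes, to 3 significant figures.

Δρ = 1026.697 − 1025.036 = 1.661 kg m⁻³ over Δz = 128 − 113 = 15 m.
N² = (9.81/1025.8665) × (1.661/15) = 1.0589 × 10⁻³ s⁻².
N = √(1.0589 × 10⁻³) = 0.032541 rad s⁻¹, so T = 2π/N = 193.09 s = 3.2182 min ≈ 3.22 min.

3.22 min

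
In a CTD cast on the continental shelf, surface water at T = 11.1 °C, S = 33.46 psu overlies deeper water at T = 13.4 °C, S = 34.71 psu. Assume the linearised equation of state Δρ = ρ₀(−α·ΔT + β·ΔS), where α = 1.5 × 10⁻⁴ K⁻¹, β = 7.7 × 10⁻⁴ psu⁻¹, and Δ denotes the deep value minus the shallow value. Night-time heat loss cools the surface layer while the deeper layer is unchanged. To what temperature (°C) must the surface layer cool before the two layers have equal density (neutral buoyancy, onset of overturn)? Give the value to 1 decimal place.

7.0 °C

Neutral buoyancy requires Δρ = 0, i.e. −α(T_deep − T_surf′) + β(S_deep − S_surf) = 0.
T_surf′ = T_deep − (β/α)·ΔS = 13.4 − (7.7 × 10⁻⁴/1.5 × 10⁻⁴)·(+1.25) = 6.983 °C.
Cooling required: 11.1 − (6.983) = 4.117 °C.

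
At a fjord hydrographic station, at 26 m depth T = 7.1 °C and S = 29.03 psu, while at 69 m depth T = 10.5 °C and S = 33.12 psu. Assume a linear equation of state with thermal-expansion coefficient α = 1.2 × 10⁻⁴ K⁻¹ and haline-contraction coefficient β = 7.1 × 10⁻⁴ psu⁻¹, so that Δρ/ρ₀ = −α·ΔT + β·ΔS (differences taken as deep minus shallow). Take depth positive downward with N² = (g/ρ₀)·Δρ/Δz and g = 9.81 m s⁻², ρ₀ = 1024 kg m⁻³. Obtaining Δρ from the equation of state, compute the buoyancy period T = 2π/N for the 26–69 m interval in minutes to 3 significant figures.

ΔT = +3.4 K, ΔS = +4.09 psu (deep − shallow).
Δρ/ρ₀ = −αΔT + βΔS = -4.08 × 10⁻⁴ + 2.9039 × 10⁻³ = 2.4959 × 10⁻³, so Δρ ≈ 2.556 kg m⁻³.
N² = (g/ρ₀)·Δρ/Δz = g·(Δρ/ρ₀)/Δz = 9.81 × 2.4959 × 10⁻³ / 43 = 5.6941 × 10⁻⁴ s⁻².
N = √(5.6941 × 10⁻⁴) = 0.023862 rad s⁻¹ → T = 2π/N = 263.31 s = 4.3885 min ≈ 4.39 min.

4.39 min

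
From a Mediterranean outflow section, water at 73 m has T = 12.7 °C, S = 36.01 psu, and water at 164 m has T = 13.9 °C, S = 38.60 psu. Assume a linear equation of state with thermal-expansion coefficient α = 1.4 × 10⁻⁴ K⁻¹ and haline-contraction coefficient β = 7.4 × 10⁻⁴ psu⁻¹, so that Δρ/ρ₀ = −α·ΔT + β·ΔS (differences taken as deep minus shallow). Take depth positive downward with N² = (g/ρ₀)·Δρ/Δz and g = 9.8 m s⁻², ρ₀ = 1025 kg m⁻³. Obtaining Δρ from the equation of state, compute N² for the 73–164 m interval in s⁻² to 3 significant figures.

ΔT = +1.2 K, ΔS = +2.59 psu (deep − shallow).
Δρ/ρ₀ = −αΔT + βΔS = -1.68 × 10⁻⁴ + 1.9166 × 10⁻³ = 1.7486 × 10⁻³, so Δρ ≈ 1.792 kg m⁻³.
N² = (g/ρ₀)·Δρ/Δz = g·(Δρ/ρ₀)/Δz = 9.8 × 1.7486 × 10⁻³ / 91 = 1.8831 × 10⁻⁴ s⁻² ≈ 1.88 × 10⁻⁴ s⁻².

1.88 × 10⁻⁴ s⁻²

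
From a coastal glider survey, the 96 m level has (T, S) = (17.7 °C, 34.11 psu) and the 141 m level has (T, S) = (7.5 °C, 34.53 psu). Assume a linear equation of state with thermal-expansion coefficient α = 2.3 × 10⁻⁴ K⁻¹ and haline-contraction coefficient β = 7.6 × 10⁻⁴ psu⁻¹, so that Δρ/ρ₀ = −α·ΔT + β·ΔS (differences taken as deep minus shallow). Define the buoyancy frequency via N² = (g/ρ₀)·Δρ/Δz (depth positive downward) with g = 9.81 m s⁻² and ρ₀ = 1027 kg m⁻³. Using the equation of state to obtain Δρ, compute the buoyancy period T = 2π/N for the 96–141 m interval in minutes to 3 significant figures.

4.34 min

ΔT = -10.2 K, ΔS = +0.42 psu (deep − shallow).
Δρ/ρ₀ = −αΔT + βΔS = 2.346 × 10⁻³ + 3.192 × 10⁻⁴ = 2.6652 × 10⁻³, so Δρ ≈ 2.737 kg m⁻³.
N² = (g/ρ₀)·Δρ/Δz = g·(Δρ/ρ₀)/Δz = 9.81 × 2.6652 × 10⁻³ / 45 = 5.8101 × 10⁻⁴ s⁻².
N = √(5.8101 × 10⁻⁴) = 0.024104 rad s⁻¹ → T = 2π/N = 260.67 s = 4.3445 min ≈ 4.34 min.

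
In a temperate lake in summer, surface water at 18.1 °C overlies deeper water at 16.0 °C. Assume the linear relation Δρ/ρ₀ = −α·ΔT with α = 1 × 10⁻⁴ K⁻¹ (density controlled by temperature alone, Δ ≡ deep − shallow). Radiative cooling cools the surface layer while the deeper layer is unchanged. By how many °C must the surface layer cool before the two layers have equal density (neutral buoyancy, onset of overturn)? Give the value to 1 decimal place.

With temperature the only control, equal density requires T_surf′ = T_deep.
T_surf′ = 16.0 °C.
Cooling required: 18.1 − 16.0 = 2.1 °C.

2.1 °C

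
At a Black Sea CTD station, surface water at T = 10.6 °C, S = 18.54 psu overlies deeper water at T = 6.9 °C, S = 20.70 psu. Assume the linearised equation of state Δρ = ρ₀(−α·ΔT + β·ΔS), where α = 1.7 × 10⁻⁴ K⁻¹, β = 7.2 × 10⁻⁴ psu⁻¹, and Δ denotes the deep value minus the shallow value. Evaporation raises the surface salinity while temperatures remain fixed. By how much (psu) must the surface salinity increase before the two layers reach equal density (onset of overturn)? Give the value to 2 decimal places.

3.03 psu

Neutral buoyancy requires −α(T_deep − T_surf) + β(S_deep − S_surf′) = 0.
S_surf′ = S_deep − (α/β)·ΔT = 20.70 − (1.7 × 10⁻⁴/7.2 × 10⁻⁴)·(-3.7) = 21.5736 psu.
Increase required: 21.5736 − 18.54 = 3.0336 psu.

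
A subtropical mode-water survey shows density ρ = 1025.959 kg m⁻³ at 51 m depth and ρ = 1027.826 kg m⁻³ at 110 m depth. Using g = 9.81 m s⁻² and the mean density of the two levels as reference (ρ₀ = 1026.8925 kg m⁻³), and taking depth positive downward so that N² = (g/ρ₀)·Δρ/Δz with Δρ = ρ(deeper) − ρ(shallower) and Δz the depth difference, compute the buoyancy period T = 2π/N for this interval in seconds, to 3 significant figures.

361 s

Δρ = 1027.826 − 1025.959 = 1.867 kg m⁻³ over Δz = 110 − 51 = 59 m.
N² = (9.81/1026.8925) × (1.867/59) = 3.0230 × 10⁻⁴ s⁻².
N = √(3.0230 × 10⁻⁴) = 0.017387 rad s⁻¹, so T = 2π/N = 361.37 s ≈ 361 s.
A positive N² confirms static stability across the interval.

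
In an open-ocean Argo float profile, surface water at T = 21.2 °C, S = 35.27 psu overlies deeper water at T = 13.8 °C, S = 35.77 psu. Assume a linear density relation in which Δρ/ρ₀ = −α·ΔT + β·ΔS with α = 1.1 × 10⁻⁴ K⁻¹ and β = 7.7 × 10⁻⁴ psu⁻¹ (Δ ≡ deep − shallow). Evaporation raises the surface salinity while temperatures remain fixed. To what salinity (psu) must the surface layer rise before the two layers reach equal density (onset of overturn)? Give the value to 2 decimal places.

36.83 psu

Neutral buoyancy requires −α(T_deep − T_surf) + β(S_deep − S_surf′) = 0.
S_surf′ = S_deep − (α/β)·ΔT = 35.77 − (1.1 × 10⁻⁴/7.7 × 10⁻⁴)·(-7.4) = 36.8271 psu.
Increase required: 36.8271 − 35.27 = 1.5571 psu.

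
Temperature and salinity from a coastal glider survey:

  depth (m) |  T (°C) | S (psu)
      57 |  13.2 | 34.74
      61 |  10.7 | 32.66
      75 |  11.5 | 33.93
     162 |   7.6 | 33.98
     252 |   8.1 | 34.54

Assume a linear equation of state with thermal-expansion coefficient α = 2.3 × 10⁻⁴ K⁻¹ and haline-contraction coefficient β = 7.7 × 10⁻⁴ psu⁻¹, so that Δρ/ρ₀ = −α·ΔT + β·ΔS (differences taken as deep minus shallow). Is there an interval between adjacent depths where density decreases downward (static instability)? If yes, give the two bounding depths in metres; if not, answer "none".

57–61 m

Evaluate Δρ/ρ₀ = −αΔT + βΔS across each adjacent pair:
  57–61 m: −αΔT+βΔS = −(2.3 × 10⁻⁴)(-2.5)+(7.7 × 10⁻⁴)(-2.08) = -1.0 × 10⁻³ → UNSTABLE
  61–75 m: −αΔT+βΔS = −(2.3 × 10⁻⁴)(+0.8)+(7.7 × 10⁻⁴)(+1.27) = 7.9 × 10⁻⁴ → stable
  75–162 m: −αΔT+βΔS = −(2.3 × 10⁻⁴)(-3.9)+(7.7 × 10⁻⁴)(+0.05) = 9.4 × 10⁻⁴ → stable
  162–252 m: −αΔT+βΔS = −(2.3 × 10⁻⁴)(+0.5)+(7.7 × 10⁻⁴)(+0.56) = 3.2 × 10⁻⁴ → stable
The 57–61 m interval has Δρ < 0: lighter water underlies denser water.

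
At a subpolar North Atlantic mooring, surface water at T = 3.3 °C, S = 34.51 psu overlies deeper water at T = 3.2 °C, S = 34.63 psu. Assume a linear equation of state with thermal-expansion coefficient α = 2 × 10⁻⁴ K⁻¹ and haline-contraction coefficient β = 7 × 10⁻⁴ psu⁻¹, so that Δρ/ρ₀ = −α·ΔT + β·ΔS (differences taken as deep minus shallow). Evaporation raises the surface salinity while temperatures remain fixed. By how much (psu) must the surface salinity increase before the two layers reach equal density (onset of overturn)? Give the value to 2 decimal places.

0.15 psu

Neutral buoyancy requires −α(T_deep − T_surf) + β(S_deep − S_surf′) = 0.
S_surf′ = S_deep − (α/β)·ΔT = 34.63 − (2 × 10⁻⁴/7 × 10⁻⁴)·(-0.1) = 34.6586 psu.
Increase required: 34.6586 − 34.51 = 0.1486 psu.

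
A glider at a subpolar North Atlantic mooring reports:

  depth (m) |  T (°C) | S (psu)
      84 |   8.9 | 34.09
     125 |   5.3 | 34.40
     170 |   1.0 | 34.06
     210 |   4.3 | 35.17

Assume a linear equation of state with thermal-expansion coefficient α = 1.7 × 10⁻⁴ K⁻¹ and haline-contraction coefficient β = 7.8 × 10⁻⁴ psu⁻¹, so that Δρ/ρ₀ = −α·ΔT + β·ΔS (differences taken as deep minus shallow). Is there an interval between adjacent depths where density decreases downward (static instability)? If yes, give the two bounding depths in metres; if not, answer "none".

none

Evaluate Δρ/ρ₀ = −αΔT + βΔS across each adjacent pair:
  84–125 m: −αΔT+βΔS = −(1.7 × 10⁻⁴)(-3.6)+(7.8 × 10⁻⁴)(+0.31) = 8.5 × 10⁻⁴ → stable
  125–170 m: −αΔT+βΔS = −(1.7 × 10⁻⁴)(-4.3)+(7.8 × 10⁻⁴)(-0.34) = 4.7 × 10⁻⁴ → stable
  170–210 m: −αΔT+βΔS = −(1.7 × 10⁻⁴)(+3.3)+(7.8 × 10⁻⁴)(+1.11) = 3.0 × 10⁻⁴ → stable
Every interval has Δρ > 0: the column is stably stratified throughout.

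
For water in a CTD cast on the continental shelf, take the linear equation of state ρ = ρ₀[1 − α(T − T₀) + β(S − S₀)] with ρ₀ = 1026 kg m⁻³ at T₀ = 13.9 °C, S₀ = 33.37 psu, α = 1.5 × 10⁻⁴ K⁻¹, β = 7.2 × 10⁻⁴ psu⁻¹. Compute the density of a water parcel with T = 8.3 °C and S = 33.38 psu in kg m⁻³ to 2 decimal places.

T − T₀ = -5.6 K, S − S₀ = +0.01 psu.
Bracket = 1 − α·(-5.6) + β·(+0.01) = 1 + (8.472 × 10⁻⁴) = 1.0008472.
ρ = 1026 × 1.0008472 = 1026.87 kg m⁻³.

1026.87 kg m⁻³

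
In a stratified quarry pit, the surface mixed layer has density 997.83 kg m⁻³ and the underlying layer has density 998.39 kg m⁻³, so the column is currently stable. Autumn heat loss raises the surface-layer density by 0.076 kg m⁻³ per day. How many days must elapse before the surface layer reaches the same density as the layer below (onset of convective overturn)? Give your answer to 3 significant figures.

Density deficit of the surface layer: 998.39 − 997.83 = 0.56 kg m⁻³.
Required change = 0.56 / 0.076 = 7.37 days.

7.37 days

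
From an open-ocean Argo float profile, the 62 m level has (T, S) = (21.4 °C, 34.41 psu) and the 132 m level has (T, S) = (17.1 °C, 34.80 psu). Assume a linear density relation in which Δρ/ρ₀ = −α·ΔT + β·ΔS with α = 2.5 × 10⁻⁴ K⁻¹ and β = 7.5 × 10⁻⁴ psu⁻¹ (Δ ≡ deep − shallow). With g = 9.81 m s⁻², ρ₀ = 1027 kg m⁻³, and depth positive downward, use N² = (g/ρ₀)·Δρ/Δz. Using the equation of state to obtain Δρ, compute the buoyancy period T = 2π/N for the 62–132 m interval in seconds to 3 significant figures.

ΔT = -4.3 K, ΔS = +0.39 psu (deep − shallow).
Δρ/ρ₀ = −αΔT + βΔS = 1.075 × 10⁻³ + 2.925 × 10⁻⁴ = 1.3675 × 10⁻³, so Δρ ≈ 1.404 kg m⁻³.
N² = (g/ρ₀)·Δρ/Δz = g·(Δρ/ρ₀)/Δz = 9.81 × 1.3675 × 10⁻³ / 70 = 1.9165 × 10⁻⁴ s⁻².
N = √(1.9165 × 10⁻⁴) = 0.013844 rad s⁻¹ → T = 2π/N = 453.86 s ≈ 454 s.

454 s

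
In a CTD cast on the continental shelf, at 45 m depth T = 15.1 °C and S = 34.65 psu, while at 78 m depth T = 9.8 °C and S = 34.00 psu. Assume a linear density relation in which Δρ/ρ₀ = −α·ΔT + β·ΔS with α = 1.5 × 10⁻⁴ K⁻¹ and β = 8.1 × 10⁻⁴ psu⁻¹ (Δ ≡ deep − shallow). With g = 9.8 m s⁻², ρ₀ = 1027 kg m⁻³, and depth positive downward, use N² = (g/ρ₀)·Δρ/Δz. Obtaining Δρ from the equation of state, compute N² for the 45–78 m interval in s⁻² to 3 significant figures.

ΔT = -5.3 K, ΔS = -0.65 psu (deep − shallow).
Δρ/ρ₀ = −αΔT + βΔS = 7.95 × 10⁻⁴ − 5.265 × 10⁻⁴ = 2.685 × 10⁻⁴, so Δρ ≈ 0.2757 kg m⁻³.
N² = (g/ρ₀)·Δρ/Δz = g·(Δρ/ρ₀)/Δz = 9.8 × 2.685 × 10⁻⁴ / 33 = 7.9736 × 10⁻⁵ s⁻² ≈ 7.97 × 10⁻⁵ s⁻².

7.97 × 10⁻⁵ s⁻²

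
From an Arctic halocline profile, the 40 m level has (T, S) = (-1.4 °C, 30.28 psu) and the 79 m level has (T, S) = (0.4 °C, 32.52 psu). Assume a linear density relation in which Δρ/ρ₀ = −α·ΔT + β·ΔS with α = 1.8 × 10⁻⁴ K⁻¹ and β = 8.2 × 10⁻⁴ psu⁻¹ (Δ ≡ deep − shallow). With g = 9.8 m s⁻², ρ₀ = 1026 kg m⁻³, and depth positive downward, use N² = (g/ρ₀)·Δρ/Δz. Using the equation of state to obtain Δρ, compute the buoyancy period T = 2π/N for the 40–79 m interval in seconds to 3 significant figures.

322 s

ΔT = +1.8 K, ΔS = +2.24 psu (deep − shallow).
Δρ/ρ₀ = −αΔT + βΔS = -3.24 × 10⁻⁴ + 1.8368 × 10⁻³ = 1.5128 × 10⁻³, so Δρ ≈ 1.552 kg m⁻³.
N² = (g/ρ₀)·Δρ/Δz = g·(Δρ/ρ₀)/Δz = 9.8 × 1.5128 × 10⁻³ / 39 = 3.8014 × 10⁻⁴ s⁻².
N = √(3.8014 × 10⁻⁴) = 0.019497 rad s⁻¹ → T = 2π/N = 322.26 s ≈ 322 s.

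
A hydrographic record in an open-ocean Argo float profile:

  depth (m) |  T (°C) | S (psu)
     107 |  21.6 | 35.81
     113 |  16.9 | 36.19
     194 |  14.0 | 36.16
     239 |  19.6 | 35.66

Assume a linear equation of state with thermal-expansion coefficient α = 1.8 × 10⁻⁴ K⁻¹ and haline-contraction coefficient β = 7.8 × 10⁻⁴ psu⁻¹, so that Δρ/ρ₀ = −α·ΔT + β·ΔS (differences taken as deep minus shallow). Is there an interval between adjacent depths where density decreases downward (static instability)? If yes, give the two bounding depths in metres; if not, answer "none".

194–239 m

Evaluate Δρ/ρ₀ = −αΔT + βΔS across each adjacent pair:
  107–113 m: −αΔT+βΔS = −(1.8 × 10⁻⁴)(-4.7)+(7.8 × 10⁻⁴)(+0.38) = 1.1 × 10⁻³ → stable
  113–194 m: −αΔT+βΔS = −(1.8 × 10⁻⁴)(-2.9)+(7.8 × 10⁻⁴)(-0.03) = 5.0 × 10⁻⁴ → stable
  194–239 m: −αΔT+βΔS = −(1.8 × 10⁻⁴)(+5.6)+(7.8 × 10⁻⁴)(-0.50) = -1.4 × 10⁻³ → UNSTABLE
The 194–239 m interval has Δρ < 0: lighter water underlies denser water.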